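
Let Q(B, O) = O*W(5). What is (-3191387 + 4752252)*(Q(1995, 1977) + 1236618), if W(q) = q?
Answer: 1945622905095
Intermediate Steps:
Q(B, O) = 5*O (Q(B, O) = O*5 = 5*O)
(-3191387 + 4752252)*(Q(1995, 1977) + 1236618) = (-3191387 + 4752252)*(5*1977 + 1236618) = 1560865*(9885 + 1236618) = 1560865*1246503 = 1945622905095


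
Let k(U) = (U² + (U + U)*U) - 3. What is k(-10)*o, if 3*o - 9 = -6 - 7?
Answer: -396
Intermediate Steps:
o = -4/3 (o = 3 + (-6 - 7)/3 = 3 + (⅓)*(-13) = 3 - 13/3 = -4/3 ≈ -1.3333)
k(U) = -3 + 3*U² (k(U) = (U² + (2*U)*U) - 3 = (U² + 2*U²) - 3 = 3*U² - 3 = -3 + 3*U²)
k(-10)*o = (-3 + 3*(-10)²)*(-4/3) = (-3 + 3*100)*(-4/3) = (-3 + 300)*(-4/3) = 297*(-4/3) = -396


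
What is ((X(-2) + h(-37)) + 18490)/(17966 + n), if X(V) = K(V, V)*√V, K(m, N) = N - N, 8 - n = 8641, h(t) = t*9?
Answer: 18157/9333 ≈ 1.9455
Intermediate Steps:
h(t) = 9*t
n = -8633 (n = 8 - 1*8641 = 8 - 8641 = -8633)
K(m, N) = 0
X(V) = 0 (X(V) = 0*√V = 0)
((X(-2) + h(-37)) + 18490)/(17966 + n) = ((0 + 9*(-37)) + 18490)/(17966 - 8633) = ((0 - 333) + 18490)/9333 = (-333 + 18490)*(1/9333) = 18157*(1/9333) = 18157/9333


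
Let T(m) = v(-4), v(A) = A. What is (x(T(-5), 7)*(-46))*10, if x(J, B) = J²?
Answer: -7360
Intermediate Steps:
T(m) = -4
(x(T(-5), 7)*(-46))*10 = ((-4)²*(-46))*10 = (16*(-46))*10 = -736*10 = -7360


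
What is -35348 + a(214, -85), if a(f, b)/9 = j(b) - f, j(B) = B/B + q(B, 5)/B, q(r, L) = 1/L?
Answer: -15837634/425 ≈ -37265.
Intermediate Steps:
j(B) = 1 + 1/(5*B) (j(B) = B/B + 1/(5*B) = 1 + 1/(5*B))
a(f, b) = -9*f + 9*(⅕ + b)/b (a(f, b) = 9*((⅕ + b)/b - f) = 9*(-f + (⅕ + b)/b) = -9*f + 9*(⅕ + b)/b)
-35348 + a(214, -85) = -35348 + (9 - 9*214 + (9/5)/(-85)) = -35348 + (9 - 1926 + (9/5)*(-1/85)) = -35348 + (9 - 1926 - 9/425) = -35348 - 814734/425 = -15837634/425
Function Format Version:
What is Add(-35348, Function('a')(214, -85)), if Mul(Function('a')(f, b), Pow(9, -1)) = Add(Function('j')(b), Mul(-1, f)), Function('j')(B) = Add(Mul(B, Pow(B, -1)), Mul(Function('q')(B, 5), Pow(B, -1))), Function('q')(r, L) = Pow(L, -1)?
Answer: Rational(-15837634, 425) ≈ -37265.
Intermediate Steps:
Function('j')(B) = Add(1, Mul(Rational(1, 5), Pow(B, -1))) (Function('j')(B) = Add(Mul(B, Pow(B, -1)), Mul(Pow(5, -1), Pow(B, -1))) = Add(1, Mul(Rational(1, 5), Pow(B, -1))))
Function('a')(f, b) = Add(Mul(-9, f), Mul(9, Pow(b, -1), Add(Rational(1, 5), b))) (Function('a')(f, b) = Mul(9, Add(Mul(Pow(b, -1), Add(Rational(1, 5), b)), Mul(-1, f))) = Mul(9, Add(Mul(-1, f), Mul(Pow(b, -1), Add(Rational(1, 5), b)))) = Add(Mul(-9, f), Mul(9, Pow(b, -1), Add(Rational(1, 5), b))))
Add(-35348, Function('a')(214, -85)) = Add(-35348, Add(9, Mul(-9, 214), Mul(Rational(9, 5), Pow(-85, -1)))) = Add(-35348, Add(9, -1926, Mul(Rational(9, 5), Rational(-1, 85)))) = Add(-35348, Add(9, -1926, Rational(-9, 425))) = Add(-35348, Rational(-814734, 425)) = Rational(-15837634, 425)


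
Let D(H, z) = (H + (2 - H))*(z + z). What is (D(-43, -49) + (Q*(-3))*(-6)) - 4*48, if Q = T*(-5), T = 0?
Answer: -388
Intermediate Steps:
Q = 0 (Q = 0*(-5) = 0)
D(H, z) = 4*z (D(H, z) = 2*(2*z) = 4*z)
(D(-43, -49) + (Q*(-3))*(-6)) - 4*48 = (4*(-49) + (0*(-3))*(-6)) - 4*48 = (-196 + 0*(-6)) - 192 = (-196 + 0) - 192 = -196 - 192 = -388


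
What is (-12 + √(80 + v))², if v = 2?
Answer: (12 - √82)² ≈ 8.6708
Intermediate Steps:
(-12 + √(80 + v))² = (-12 + √(80 + 2))² = (-12 + √82)²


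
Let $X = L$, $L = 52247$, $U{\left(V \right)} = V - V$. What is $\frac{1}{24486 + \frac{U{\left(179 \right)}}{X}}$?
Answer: $\frac{1}{24486} \approx 4.084 \cdot 10^{-5}$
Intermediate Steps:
$U{\left(V \right)} = 0$
$X = 52247$
$\frac{1}{24486 + \frac{U{\left(179 \right)}}{X}} = \frac{1}{24486 + \frac{0}{52247}} = \frac{1}{24486 + 0 \cdot \frac{1}{52247}} = \frac{1}{24486 + 0} = \frac{1}{24486}$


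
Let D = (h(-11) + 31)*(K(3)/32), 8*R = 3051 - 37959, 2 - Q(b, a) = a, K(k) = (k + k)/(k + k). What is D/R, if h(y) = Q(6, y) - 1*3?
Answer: -41/139632 ≈ -0.00029363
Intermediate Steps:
K(k) = 1 (K(k) = (2*k)/((2*k)) = (2*k)*(1/(2*k)) = 1)
Q(b, a) = 2 - a
h(y) = -1 - y (h(y) = (2 - y) - 1*3 = (2 - y) - 3 = -1 - y)
R = -8727/2 (R = (3051 - 37959)/8 = (⅛)*(-34908) = -8727/2 ≈ -4363.5)
D = 41/32 (D = ((-1 - 1*(-11)) + 31)*(1/32) = ((-1 + 11) + 31)*(1*(1/32)) = (10 + 31)*(1/32) = 41*(1/32) = 41/32 ≈ 1.2813)
D/R = 41/(32*(-8727/2)) = (41/32)*(-2/8727) = -41/139632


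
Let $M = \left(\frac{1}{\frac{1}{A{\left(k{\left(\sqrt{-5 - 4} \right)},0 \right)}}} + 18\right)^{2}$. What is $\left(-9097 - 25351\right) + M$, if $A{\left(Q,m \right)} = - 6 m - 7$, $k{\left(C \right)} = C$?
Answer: $-34327$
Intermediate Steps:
$A{\left(Q,m \right)} = -7 - 6 m$
$M = 121$ ($M = \left(\frac{1}{\frac{1}{-7 - 0}} + 18\right)^{2} = \left(\frac{1}{\frac{1}{-7 + 0}} + 18\right)^{2} = \left(\frac{1}{\frac{1}{-7}} + 18\right)^{2} = \left(\frac{1}{- \frac{1}{7}} + 18\right)^{2} = \left(-7 + 18\right)^{2} = 11^{2} = 121$)
$\left(-9097 - 25351\right) + M = \left(-9097 - 25351\right) + 121 = -34448 + 121 = -34327$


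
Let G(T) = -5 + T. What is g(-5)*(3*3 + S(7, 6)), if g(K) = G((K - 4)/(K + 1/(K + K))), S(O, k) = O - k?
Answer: -550/17 ≈ -32.353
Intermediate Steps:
g(K) = -5 + (-4 + K)/(K + 1/(2*K)) (g(K) = -5 + (K - 4)/(K + 1/(K + K)) = -5 + (-4 + K)/(K + 1/(2*K)))
g(-5)*(3*3 + S(7, 6)) = ((-5 - 8*(-5) - 8*(-5)**2)/(1 + 2*(-5)**2))*(3*3 + (7 - 1*6)) = ((-5 + 40 - 8*25)/(1 + 2*25))*(9 + (7 - 6)) = ((-5 + 40 - 200)/(1 + 50))*(9 + 1) = (-165/51)*10 = ((1/51)*(-165))*10 = -55/17*10 = -550/17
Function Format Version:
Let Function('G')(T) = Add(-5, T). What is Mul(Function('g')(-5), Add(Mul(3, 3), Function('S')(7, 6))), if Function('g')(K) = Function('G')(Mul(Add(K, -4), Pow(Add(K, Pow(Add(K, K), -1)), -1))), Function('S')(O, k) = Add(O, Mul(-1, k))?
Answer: Rational(-550, 17) ≈ -32.353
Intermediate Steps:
Function('g')(K) = Add(-5, Mul(Pow(Add(K, Mul(Rational(1, 2), Pow(K, -1))), -1), Add(-4, K))) (Function('g')(K) = Add(-5, Mul(Add(K, -4), Pow(Add(K, Pow(Add(K, K), -1)), -1))) = Add(-5, Mul(Add(-4, K), Pow(Add(K, Pow(Mul(2, K), -1)), -1))) = Add(-5, Mul(Add(-4, K), Pow(Add(K, Mul(Rational(1, 2), Pow(K, -1))), -1))) = Add(-5, Mul(Pow(Add(K, Mul(Rational(1, 2), Pow(K, -1))), -1), Add(-4, K))))
Mul(Function('g')(-5), Add(Mul(3, 3), Function('S')(7, 6))) = Mul(Mul(Pow(Add(1, Mul(2, Pow(-5, 2))), -1), Add(-5, Mul(-8, -5), Mul(-8, Pow(-5, 2)))), Add(Mul(3, 3), Add(7, Mul(-1, 6)))) = Mul(Mul(Pow(Add(1, Mul(2, 25)), -1), Add(-5, 40, Mul(-8, 25))), Add(9, Add(7, -6))) = Mul(Mul(Pow(Add(1, 50), -1), Add(-5, 40, -200)), Add(9, 1)) = Mul(Mul(Pow(51, -1), -165), 10) = Mul(Mul(Rational(1, 51), -165), 10) = Mul(Rational(-55, 17), 10) = Rational(-550, 17)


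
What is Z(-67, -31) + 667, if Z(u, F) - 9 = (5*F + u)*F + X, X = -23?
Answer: 7535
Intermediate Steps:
Z(u, F) = -14 + F*(u + 5*F) (Z(u, F) = 9 + ((5*F + u)*F - 23) = 9 + ((u + 5*F)*F - 23) = 9 + (F*(u + 5*F) - 23) = 9 + (-23 + F*(u + 5*F)) = -14 + F*(u + 5*F))
Z(-67, -31) + 667 = (-14 + 5*(-31)**2 - 31*(-67)) + 667 = (-14 + 5*961 + 2077) + 667 = (-14 + 4805 + 2077) + 667 = 6868 + 667 = 7535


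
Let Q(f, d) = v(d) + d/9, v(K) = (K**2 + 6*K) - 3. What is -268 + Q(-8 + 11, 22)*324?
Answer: 199136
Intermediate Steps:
v(K) = -3 + K**2 + 6*K
Q(f, d) = -3 + d**2 + 55*d/9 (Q(f, d) = (-3 + d**2 + 6*d) + d/9 = -3 + d**2 + 55*d/9)
-268 + Q(-8 + 11, 22)*324 = -268 + (-3 + 22**2 + (55/9)*22)*324 = -268 + (-3 + 484 + 1210/9)*324 = -268 + (5539/9)*324 = -268 + 199404 = 199136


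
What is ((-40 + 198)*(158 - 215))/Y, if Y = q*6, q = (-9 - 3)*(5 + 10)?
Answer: 1501/180 ≈ 8.3389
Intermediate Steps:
q = -180 (q = -12*15 = -180)
Y = -1080 (Y = -180*6 = -1080)
((-40 + 198)*(158 - 215))/Y = ((-40 + 198)*(158 - 215))/(-1080) = (158*(-57))*(-1/1080) = -9006*(-1/1080) = 1501/180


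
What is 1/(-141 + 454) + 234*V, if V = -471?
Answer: -34496981/313 ≈ -1.1021e+5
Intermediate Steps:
1/(-141 + 454) + 234*V = 1/(-141 + 454) + 234*(-471) = 1/313 - 110214 = -34496981/313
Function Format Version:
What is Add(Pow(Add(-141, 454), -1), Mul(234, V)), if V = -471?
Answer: Rational(-34496981, 313) ≈ -1.1021e+5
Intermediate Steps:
Add(Pow(Add(-141, 454), -1), Mul(234, V)) = Add(Pow(Add(-141, 454), -1), Mul(234, -471)) = Add(Pow(313, -1), -110214) = Add(Rational(1, 313), -110214) = Rational(-34496981, 313)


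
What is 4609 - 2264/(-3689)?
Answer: 17004865/3689 ≈ 4609.6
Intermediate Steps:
4609 - 2264/(-3689) = 4609 - 2264*(-1/3689) = 4609 + 2264/3689 = 17004865/3689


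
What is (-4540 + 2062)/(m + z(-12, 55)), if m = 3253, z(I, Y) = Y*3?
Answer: -1239/1709 ≈ -0.72499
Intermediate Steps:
z(I, Y) = 3*Y
(-4540 + 2062)/(m + z(-12, 55)) = (-4540 + 2062)/(3253 + 3*55) = -2478/(3253 + 165) = -2478/3418 = -2478*1/3418 = -1239/1709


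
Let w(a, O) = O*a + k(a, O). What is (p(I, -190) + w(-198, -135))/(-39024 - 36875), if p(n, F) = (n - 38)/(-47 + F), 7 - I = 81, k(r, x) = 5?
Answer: -6336307/17988063 ≈ -0.35225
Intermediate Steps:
w(a, O) = 5 + O*a (w(a, O) = O*a + 5 = 5 + O*a)
I = -74 (I = 7 - 1*81 = 7 - 81 = -74)
p(n, F) = (-38 + n)/(-47 + F)
(p(I, -190) + w(-198, -135))/(-39024 - 36875) = ((-38 - 74)/(-47 - 190) + (5 - 135*(-198)))/(-39024 - 36875) = (-112/(-237) + (5 + 26730))/(-75899) = (-1/237*(-112) + 26735)*(-1/75899) = (112/237 + 26735)*(-1/75899) = (6336307/237)*(-1/75899) = -6336307/17988063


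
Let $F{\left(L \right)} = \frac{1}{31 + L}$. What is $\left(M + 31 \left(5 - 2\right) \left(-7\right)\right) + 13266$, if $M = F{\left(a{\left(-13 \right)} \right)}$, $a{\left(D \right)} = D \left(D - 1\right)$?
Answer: $\frac{2686996}{213} \approx 12615.0$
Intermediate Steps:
$a{\left(D \right)} = D \left(-1 + D\right)$
$M = \frac{1}{213}$ ($M = \frac{1}{31 - 13 \left(-1 - 13\right)} = \frac{1}{31 - -182} = \frac{1}{31 + 182} = \frac{1}{213} \approx 0.0046948$)
$\left(M + 31 \left(5 - 2\right) \left(-7\right)\right) + 13266 = \left(\frac{1}{213} + 31 \left(5 - 2\right) \left(-7\right)\right) + 13266 = \left(\frac{1}{213} + 31 \cdot 3 \left(-7\right)\right) + 13266 = \left(\frac{1}{213} + 93 \left(-7\right)\right) + 13266 = \left(\frac{1}{213} - 651\right) + 13266 = - \frac{138662}{213} + 13266 = \frac{2686996}{213}$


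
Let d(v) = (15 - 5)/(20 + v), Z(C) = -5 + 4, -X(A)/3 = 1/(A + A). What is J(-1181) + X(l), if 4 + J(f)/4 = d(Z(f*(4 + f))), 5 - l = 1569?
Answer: -825735/59432 ≈ -13.894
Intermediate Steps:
l = -1564 (l = 5 - 1*1569 = 5 - 1569 = -1564)
X(A) = -3/(2*A) (X(A) = -3/(A + A) = -3*1/(2*A) = -3/(2*A))
Z(C) = -1
d(v) = 10/(20 + v)
J(f) = -264/19 (J(f) = -16 + 4*(10/(20 - 1)) = -16 + 4*(10/19) = -16 + 40/19 = -264/19)
J(-1181) + X(l) = -264/19 - 3/2/(-1564) = -264/19 - 3/2*(-1/1564) = -264/19 + 3/3128 = -825735/59432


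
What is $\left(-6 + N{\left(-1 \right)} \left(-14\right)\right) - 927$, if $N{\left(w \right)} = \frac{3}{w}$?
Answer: $-891$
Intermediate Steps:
$\left(-6 + N{\left(-1 \right)} \left(-14\right)\right) - 927 = \left(-6 + \frac{3}{-1} \left(-14\right)\right) - 927 = \left(-6 + 3 \left(-1\right) \left(-14\right)\right) - 927 = \left(-6 - -42\right) - 927 = \left(-6 + 42\right) - 927 = 36 - 927 = -891$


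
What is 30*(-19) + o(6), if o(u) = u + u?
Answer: -558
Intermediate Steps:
o(u) = 2*u
30*(-19) + o(6) = 30*(-19) + 2*6 = -570 + 12 = -558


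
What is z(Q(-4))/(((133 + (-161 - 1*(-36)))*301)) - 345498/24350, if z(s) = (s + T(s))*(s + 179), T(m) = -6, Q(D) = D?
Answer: -31234703/2094100 ≈ -14.916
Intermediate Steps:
z(s) = (-6 + s)*(179 + s) (z(s) = (s - 6)*(s + 179) = (-6 + s)*(179 + s))
z(Q(-4))/(((133 + (-161 - 1*(-36)))*301)) - 345498/24350 = (-1074 + (-4)² + 173*(-4))/(((133 + (-161 - 1*(-36)))*301)) - 345498/24350 = (-1074 + 16 - 692)/(((133 + (-161 + 36))*301)) - 345498*1/24350 = -1750*1/(301*(133 - 125)) - 172749/12175 = -1750/(8*301) - 172749/12175 = -1750/2408 - 172749/12175 = -1750*1/2408 - 172749/12175 = -125/172 - 172749/12175 = -31234703/2094100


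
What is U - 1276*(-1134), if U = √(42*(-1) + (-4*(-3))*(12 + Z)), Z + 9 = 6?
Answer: 1446984 + √66 ≈ 1.4470e+6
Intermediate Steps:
Z = -3 (Z = -9 + 6 = -3)
U = √66 (U = √(42*(-1) + (-4*(-3))*(12 - 3)) = √(-42 + 12*9) = √(-42 + 108) = √66 ≈ 8.1240)
U - 1276*(-1134) = √66 - 1276*(-1134) = √66 + 1446984 = 1446984 + √66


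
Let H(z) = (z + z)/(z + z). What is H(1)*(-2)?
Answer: -2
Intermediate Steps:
H(z) = 1 (H(z) = (2*z)/((2*z)) = (2*z)*(1/(2*z)) = 1)
H(1)*(-2) = 1*(-2) = -2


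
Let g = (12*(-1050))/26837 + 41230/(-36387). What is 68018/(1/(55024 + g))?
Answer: 3654631423061696228/976517919 ≈ 3.7425e+9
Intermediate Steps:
g = -1564965710/976517919 (g = -12600*1/26837 + 41230*(-1/36387) = -12600/26837 - 41230/36387 = -1564965710/976517919 ≈ -1.6026)
68018/(1/(55024 + g)) = 68018/(1/(55024 - 1564965710/976517919)) = 68018/(1/(53730357009346/976517919)) = 68018/(976517919/53730357009346) = 68018*(53730357009346/976517919) = 3654631423061696228/976517919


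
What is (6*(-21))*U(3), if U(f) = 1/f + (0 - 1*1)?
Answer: 84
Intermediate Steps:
U(f) = -1 + 1/f (U(f) = 1/f + (0 - 1) = 1/f - 1 = -1 + 1/f)
(6*(-21))*U(3) = (6*(-21))*((1 - 1*3)/3) = -42*(1 - 3) = -42*(-2) = -126*(-2/3) = 84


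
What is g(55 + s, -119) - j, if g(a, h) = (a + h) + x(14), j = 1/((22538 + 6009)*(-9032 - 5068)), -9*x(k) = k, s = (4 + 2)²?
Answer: -35689459397/1207538100 ≈ -29.556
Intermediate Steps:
s = 36 (s = 6² = 36)
x(k) = -k/9
j = -1/402512700 (j = 1/(28547*(-14100)) = 1/(-402512700) = -1/402512700 ≈ -2.4844e-9)
g(a, h) = -14/9 + a + h (g(a, h) = (a + h) - ⅑*14 = (a + h) - 14/9 = -14/9 + a + h)
g(55 + s, -119) - j = (-14/9 + (55 + 36) - 119) - 1*(-1/402512700) = (-14/9 + 91 - 119) + 1/402512700 = -266/9 + 1/402512700 = -35689459397/1207538100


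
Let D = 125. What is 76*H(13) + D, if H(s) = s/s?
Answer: 201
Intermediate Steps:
H(s) = 1
76*H(13) + D = 76*1 + 125 = 76 + 125 = 201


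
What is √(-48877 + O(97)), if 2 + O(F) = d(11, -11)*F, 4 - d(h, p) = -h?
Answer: 8*I*√741 ≈ 217.77*I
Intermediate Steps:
d(h, p) = 4 + h (d(h, p) = 4 - (-1)*h = 4 + h)
O(F) = -2 + 15*F (O(F) = -2 + (4 + 11)*F = -2 + 15*F)
√(-48877 + O(97)) = √(-48877 + (-2 + 15*97)) = √(-48877 + (-2 + 1455)) = √(-48877 + 1453) = √(-47424) = 8*I*√741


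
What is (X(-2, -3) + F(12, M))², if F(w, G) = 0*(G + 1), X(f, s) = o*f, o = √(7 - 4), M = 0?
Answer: 12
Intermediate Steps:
o = √3 ≈ 1.7320
X(f, s) = f*√3 (X(f, s) = √3*f = f*√3)
F(w, G) = 0 (F(w, G) = 0*(1 + G) = 0)
(X(-2, -3) + F(12, M))² = (-2*√3 + 0)² = (-2*√3)² = 12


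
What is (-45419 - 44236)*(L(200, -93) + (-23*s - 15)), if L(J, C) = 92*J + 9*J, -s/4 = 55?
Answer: -2263340475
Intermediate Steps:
s = -220 (s = -4*55 = -220)
L(J, C) = 101*J
(-45419 - 44236)*(L(200, -93) + (-23*s - 15)) = (-45419 - 44236)*(101*200 + (-23*(-220) - 15)) = -89655*(20200 + (5060 - 15)) = -89655*(20200 + 5045) = -89655*25245 = -2263340475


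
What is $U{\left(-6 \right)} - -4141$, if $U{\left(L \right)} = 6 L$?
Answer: $4105$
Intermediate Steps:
$U{\left(-6 \right)} - -4141 = 6 \left(-6\right) - -4141 = -36 + 4141 = 4105$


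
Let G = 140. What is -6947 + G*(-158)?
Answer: -29067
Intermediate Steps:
-6947 + G*(-158) = -6947 + 140*(-158) = -6947 - 22120 = -29067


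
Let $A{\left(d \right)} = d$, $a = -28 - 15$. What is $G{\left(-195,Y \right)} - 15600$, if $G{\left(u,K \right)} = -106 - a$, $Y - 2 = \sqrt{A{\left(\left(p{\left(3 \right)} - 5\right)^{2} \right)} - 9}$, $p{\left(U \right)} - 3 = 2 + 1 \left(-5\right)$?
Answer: $-15663$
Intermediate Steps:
$p{\left(U \right)} = 0$ ($p{\left(U \right)} = 3 + \left(2 + 1 \left(-5\right)\right) = 3 + \left(2 - 5\right) = 3 - 3 = 0$)
$a = -43$
$Y = 6$ ($Y = 2 + \sqrt{\left(0 - 5\right)^{2} - 9} = 2 + \sqrt{\left(-5\right)^{2} - 9} = 2 + \sqrt{25 - 9} = 2 + \sqrt{16} = 2 + 4 = 6$)
$G{\left(u,K \right)} = -63$ ($G{\left(u,K \right)} = -106 - -43 = -106 + 43 = -63$)
$G{\left(-195,Y \right)} - 15600 = -63 - 15600 = -15663$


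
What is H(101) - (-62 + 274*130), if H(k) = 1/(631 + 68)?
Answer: -24855041/699 ≈ -35558.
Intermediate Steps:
H(k) = 1/699
H(101) - (-62 + 274*130) = 1/699 - (-62 + 274*130) = 1/699 - (-62 + 35620) = 1/699 - 1*35558 = 1/699 - 35558 = -24855041/699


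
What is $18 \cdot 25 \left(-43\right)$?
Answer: $-19350$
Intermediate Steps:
$18 \cdot 25 \left(-43\right) = 450 \left(-43\right) = -19350$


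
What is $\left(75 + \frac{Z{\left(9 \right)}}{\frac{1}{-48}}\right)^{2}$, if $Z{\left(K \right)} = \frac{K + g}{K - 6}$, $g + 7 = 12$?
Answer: $22201$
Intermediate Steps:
$g = 5$ ($g = -7 + 12 = 5$)
$Z{\left(K \right)} = \frac{5 + K}{-6 + K}$ ($Z{\left(K \right)} = \frac{K + 5}{K - 6} = \frac{5 + K}{-6 + K}$)
$\left(75 + \frac{Z{\left(9 \right)}}{\frac{1}{-48}}\right)^{2} = \left(75 + \frac{\frac{1}{-6 + 9} \left(5 + 9\right)}{\frac{1}{-48}}\right)^{2} = \left(75 + \frac{\frac{1}{3} \cdot 14}{- \frac{1}{48}}\right)^{2} = \left(75 + \frac{1}{3} \cdot 14 \left(-48\right)\right)^{2} = \left(75 + \frac{14}{3} \left(-48\right)\right)^{2} = \left(75 - 224\right)^{2} = \left(-149\right)^{2} = 22201$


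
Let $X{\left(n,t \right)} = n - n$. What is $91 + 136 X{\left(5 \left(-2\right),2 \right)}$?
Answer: $91$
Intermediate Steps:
$X{\left(n,t \right)} = 0$
$91 + 136 X{\left(5 \left(-2\right),2 \right)} = 91 + 136 \cdot 0 = 91 + 0 = 91$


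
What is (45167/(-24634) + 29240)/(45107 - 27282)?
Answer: 720252993/439101050 ≈ 1.6403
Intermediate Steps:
(45167/(-24634) + 29240)/(45107 - 27282) = (45167*(-1/24634) + 29240)/17825 = (-45167/24634 + 29240)*(1/17825) = (720252993/24634)*(1/17825) = 720252993/439101050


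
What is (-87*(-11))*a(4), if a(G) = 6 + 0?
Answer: 5742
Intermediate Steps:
a(G) = 6
(-87*(-11))*a(4) = -87*(-11)*6 = 957*6 = 5742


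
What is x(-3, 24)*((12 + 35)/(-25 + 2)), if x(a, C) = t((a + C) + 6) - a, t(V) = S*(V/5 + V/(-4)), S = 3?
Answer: 987/460 ≈ 2.1457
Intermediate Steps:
t(V) = -3*V/20 (t(V) = 3*(V/5 + V/(-4)) = 3*(V*(1/5) + V*(-1/4)) = 3*(V/5 - V/4) = 3*(-V/20) = -3*V/20)
x(a, C) = -9/10 - 23*a/20 - 3*C/20 (x(a, C) = -3*((a + C) + 6)/20 - a = -3*((C + a) + 6)/20 - a = -3*(6 + C + a)/20 - a = (-9/10 - 3*C/20 - 3*a/20) - a = -9/10 - 23*a/20 - 3*C/20)
x(-3, 24)*((12 + 35)/(-25 + 2)) = (-9/10 - 23/20*(-3) - 3/20*24)*((12 + 35)/(-25 + 2)) = (-9/10 + 69/20 - 18/5)*(47/(-23)) = -987*(-1)/(20*23) = -21/20*(-47/23) = 987/460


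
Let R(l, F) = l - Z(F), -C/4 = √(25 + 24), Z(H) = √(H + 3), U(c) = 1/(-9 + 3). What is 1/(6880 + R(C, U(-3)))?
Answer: 41112/281699407 + √102/281699407 ≈ 0.00014598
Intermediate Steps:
U(c) = -⅙ (U(c) = 1/(-6) = -⅙)
Z(H) = √(3 + H)
C = -28 (C = -4*√(25 + 24) = -4*√49 = -4*7 = -28)
R(l, F) = l - √(3 + F)
1/(6880 + R(C, U(-3))) = 1/(6880 + (-28 - √(3 - ⅙))) = 1/(6880 + (-28 - √(17/6))) = 1/(6880 + (-28 - √102/6)) = 1/(6852 - √102/6)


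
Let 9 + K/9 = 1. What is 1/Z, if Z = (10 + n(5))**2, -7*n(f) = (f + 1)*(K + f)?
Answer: 49/222784 ≈ 0.00021994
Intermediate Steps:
K = -72 (K = -81 + 9*1 = -81 + 9 = -72)
n(f) = -(1 + f)*(-72 + f)/7 (n(f) = -(f + 1)*(-72 + f)/7 = -(1 + f)*(-72 + f)/7)
Z = 222784/49 (Z = (10 + (72/7 - 1/7*5**2 + (71/7)*5))**2 = (10 + (72/7 - 1/7*25 + 355/7))**2 = (10 + (72/7 - 25/7 + 355/7))**2 = (10 + 402/7)**2 = (472/7)**2 = 222784/49 ≈ 4546.6)
1/Z = 1/(222784/49) = 49/222784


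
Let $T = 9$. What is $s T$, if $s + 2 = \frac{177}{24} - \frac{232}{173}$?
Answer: $\frac{50247}{1384} \approx 36.306$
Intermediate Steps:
$s = \frac{5583}{1384}$ ($s = -2 + \left(\frac{177}{24} - \frac{232}{173}\right) = -2 + \left(177 \cdot \frac{1}{24} - \frac{232}{173}\right) = -2 + \left(\frac{59}{8} - \frac{232}{173}\right) = -2 + \frac{8351}{1384} = \frac{5583}{1384} \approx 4.034$)
$s T = \frac{5583}{1384} \cdot 9 = \frac{50247}{1384}$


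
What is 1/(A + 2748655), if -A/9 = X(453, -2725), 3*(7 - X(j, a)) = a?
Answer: 1/2740417 ≈ 3.6491e-7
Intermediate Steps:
X(j, a) = 7 - a/3
A = -8238 (A = -9*(7 - 1/3*(-2725)) = -9*(7 + 2725/3) = -9*2746/3 = -8238)
1/(A + 2748655) = 1/(-8238 + 2748655) = 1/2740417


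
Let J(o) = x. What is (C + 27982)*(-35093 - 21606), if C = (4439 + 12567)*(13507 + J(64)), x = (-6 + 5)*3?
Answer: -13022456563194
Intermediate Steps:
x = -3 (x = -1*3 = -3)
J(o) = -3
C = 229649024 (C = (4439 + 12567)*(13507 - 3) = 17006*13504 = 229649024)
(C + 27982)*(-35093 - 21606) = (229649024 + 27982)*(-35093 - 21606) = 229677006*(-56699) = -13022456563194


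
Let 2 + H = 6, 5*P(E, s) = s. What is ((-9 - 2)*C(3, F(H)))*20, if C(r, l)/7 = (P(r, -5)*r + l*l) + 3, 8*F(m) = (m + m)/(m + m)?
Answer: -385/16 ≈ -24.063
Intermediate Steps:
P(E, s) = s/5
H = 4 (H = -2 + 6 = 4)
F(m) = 1/8 (F(m) = ((m + m)/(m + m))/8 = ((2*m)/((2*m)))/8 = ((2*m)*(1/(2*m)))/8 = (1/8)*1 = 1/8)
C(r, l) = 21 - 7*r + 7*l**2 (C(r, l) = 7*((((1/5)*(-5))*r + l*l) + 3) = 7*((-r + l**2) + 3) = 7*((l**2 - r) + 3) = 7*(3 + l**2 - r) = 21 - 7*r + 7*l**2)
((-9 - 2)*C(3, F(H)))*20 = ((-9 - 2)*(21 - 7*3 + 7*(1/8)**2))*20 = -11*(21 - 21 + 7*(1/64))*20 = -11*(21 - 21 + 7/64)*20 = -11*7/64*20 = -77/64*20 = -385/16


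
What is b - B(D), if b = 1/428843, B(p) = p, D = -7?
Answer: 3001902/428843 ≈ 7.0000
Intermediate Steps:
b = 1/428843 ≈ 2.3319e-6
b - B(D) = 1/428843 - 1*(-7) = 1/428843 + 7 = 3001902/428843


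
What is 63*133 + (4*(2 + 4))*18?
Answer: 8811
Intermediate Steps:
63*133 + (4*(2 + 4))*18 = 8379 + (4*6)*18 = 8379 + 24*18 = 8379 + 432 = 8811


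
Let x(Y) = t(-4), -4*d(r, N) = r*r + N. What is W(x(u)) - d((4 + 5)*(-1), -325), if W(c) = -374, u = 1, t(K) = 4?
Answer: -435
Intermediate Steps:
d(r, N) = -N/4 - r²/4 (d(r, N) = -(r*r + N)/4 = -(r² + N)/4 = -(N + r²)/4 = -N/4 - r²/4)
x(Y) = 4
W(x(u)) - d((4 + 5)*(-1), -325) = -374 - (-¼*(-325) - (4 + 5)²/4) = -374 - (325/4 - (9*(-1))²/4) = -374 - (325/4 - ¼*(-9)²) = -374 - (325/4 - ¼*81) = -374 - (325/4 - 81/4) = -374 - 1*61 = -374 - 61 = -435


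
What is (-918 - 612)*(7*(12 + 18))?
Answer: -321300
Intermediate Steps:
(-918 - 612)*(7*(12 + 18)) = -10710*30 = -1530*210 = -321300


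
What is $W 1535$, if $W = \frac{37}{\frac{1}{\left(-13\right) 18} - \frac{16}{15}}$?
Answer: $- \frac{66450150}{1253} \approx -53033.0$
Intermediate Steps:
$W = - \frac{43290}{1253}$ ($W = \frac{37}{\left(- \frac{1}{13}\right) \frac{1}{18} - \frac{16}{15}} = \frac{37}{- \frac{1}{234} - \frac{16}{15}} = \frac{37}{- \frac{1253}{1170}} = 37 \left(- \frac{1170}{1253}\right) = - \frac{43290}{1253} \approx -34.549$)
$W 1535 = \left(- \frac{43290}{1253}\right) 1535 = - \frac{66450150}{1253}$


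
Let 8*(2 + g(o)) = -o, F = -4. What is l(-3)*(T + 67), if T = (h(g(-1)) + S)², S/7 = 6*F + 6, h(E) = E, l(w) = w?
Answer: -3152451/64 ≈ -49257.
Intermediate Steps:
g(o) = -2 - o/8 (g(o) = -2 + (-o)/8 = -2 - o/8)
S = -126 (S = 7*(6*(-4) + 6) = 7*(-24 + 6) = 7*(-18) = -126)
T = 1046529/64 (T = ((-2 - ⅛*(-1)) - 126)² = ((-2 + ⅛) - 126)² = (-15/8 - 126)² = (-1023/8)² = 1046529/64 ≈ 16352.)
l(-3)*(T + 67) = -3*(1046529/64 + 67) = -3*1050817/64 = -3152451/64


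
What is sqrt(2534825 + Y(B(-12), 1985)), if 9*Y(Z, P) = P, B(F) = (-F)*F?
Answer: sqrt(22815410)/3 ≈ 1592.2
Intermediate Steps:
B(F) = -F**2
Y(Z, P) = P/9
sqrt(2534825 + Y(B(-12), 1985)) = sqrt(2534825 + (1/9)*1985) = sqrt(2534825 + 1985/9) = sqrt(22815410/9) = sqrt(22815410)/3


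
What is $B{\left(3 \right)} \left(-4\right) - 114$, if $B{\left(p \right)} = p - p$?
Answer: $-114$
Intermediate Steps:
$B{\left(p \right)} = 0$
$B{\left(3 \right)} \left(-4\right) - 114 = 0 \left(-4\right) - 114 = 0 - 114 = -114$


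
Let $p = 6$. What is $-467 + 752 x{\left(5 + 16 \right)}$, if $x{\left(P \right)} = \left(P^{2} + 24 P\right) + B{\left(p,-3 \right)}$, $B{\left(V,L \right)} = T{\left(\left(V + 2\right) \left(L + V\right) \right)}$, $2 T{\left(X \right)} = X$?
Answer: $719197$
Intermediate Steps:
$T{\left(X \right)} = \frac{X}{2}$
$B{\left(V,L \right)} = \frac{\left(2 + V\right) \left(L + V\right)}{2}$ ($B{\left(V,L \right)} = \frac{\left(V + 2\right) \left(L + V\right)}{2} = \frac{\left(2 + V\right) \left(L + V\right)}{2}$)
$x{\left(P \right)} = 12 + P^{2} + 24 P$ ($x{\left(P \right)} = \left(P^{2} + 24 P\right) + \left(-3 + 6 + \frac{6^{2}}{2} + \frac{1}{2} \left(-3\right) 6\right) = \left(P^{2} + 24 P\right) + \left(-3 + 6 + \frac{1}{2} \cdot 36 - 9\right) = \left(P^{2} + 24 P\right) + \left(-3 + 6 + 18 - 9\right) = \left(P^{2} + 24 P\right) + 12 = 12 + P^{2} + 24 P$)
$-467 + 752 x{\left(5 + 16 \right)} = -467 + 752 \left(12 + \left(5 + 16\right)^{2} + 24 \left(5 + 16\right)\right) = -467 + 752 \left(12 + 21^{2} + 24 \cdot 21\right) = -467 + 752 \left(12 + 441 + 504\right) = -467 + 752 \cdot 957 = -467 + 719664 = 719197$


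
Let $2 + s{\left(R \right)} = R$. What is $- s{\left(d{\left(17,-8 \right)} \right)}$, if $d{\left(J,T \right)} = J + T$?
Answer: $-7$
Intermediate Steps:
$s{\left(R \right)} = -2 + R$
$- s{\left(d{\left(17,-8 \right)} \right)} = - (-2 + \left(17 - 8\right)) = - (-2 + 9) = \left(-1\right) 7 = -7$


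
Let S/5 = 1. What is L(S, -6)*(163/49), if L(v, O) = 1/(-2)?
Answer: -163/98 ≈ -1.6633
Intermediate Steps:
S = 5 (S = 5*1 = 5)
L(v, O) = -1/2
L(S, -6)*(163/49) = -163/(2*49) = -1/2*163/49 = -163/98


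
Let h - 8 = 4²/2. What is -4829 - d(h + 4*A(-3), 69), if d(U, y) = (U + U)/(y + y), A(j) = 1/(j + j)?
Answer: -43463/9 ≈ -4829.2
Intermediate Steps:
h = 16 (h = 8 + 4²/2 = 8 + 16*(½) = 8 + 8 = 16)
A(j) = 1/(2*j)
d(U, y) = U/y (d(U, y) = (2*U)/((2*y)) = (2*U)*(1/(2*y)) = U/y)
-4829 - d(h + 4*A(-3), 69) = -4829 - (16 + 4*((½)/(-3)))/69 = -4829 - (16 + 4*((½)*(-⅓)))/69 = -4829 - (16 + 4*(-⅙))/69 = -4829 - (16 - ⅔)/69 = -4829 - 46/(3*69) = -4829 - 1*2/9 = -4829 - 2/9 = -43463/9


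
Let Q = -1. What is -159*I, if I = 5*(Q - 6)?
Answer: 5565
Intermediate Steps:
I = -35 (I = 5*(-1 - 6) = 5*(-7) = -35)
-159*I = -159*(-35) = 5565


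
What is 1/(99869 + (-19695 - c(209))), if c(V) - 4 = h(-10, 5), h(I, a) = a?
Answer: 1/80165 ≈ 1.2474e-5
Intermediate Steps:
c(V) = 9 (c(V) = 4 + 5 = 9)
1/(99869 + (-19695 - c(209))) = 1/(99869 + (-19695 - 1*9)) = 1/(99869 + (-19695 - 9)) = 1/(99869 - 19704) = 1/80165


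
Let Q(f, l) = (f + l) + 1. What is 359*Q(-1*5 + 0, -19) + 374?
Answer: -7883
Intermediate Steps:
Q(f, l) = 1 + f + l
359*Q(-1*5 + 0, -19) + 374 = 359*(1 + (-1*5 + 0) - 19) + 374 = 359*(1 + (-5 + 0) - 19) + 374 = 359*(1 - 5 - 19) + 374 = 359*(-23) + 374 = -8257 + 374 = -7883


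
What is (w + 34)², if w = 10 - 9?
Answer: 1225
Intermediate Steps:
w = 1
(w + 34)² = (1 + 34)² = 35² = 1225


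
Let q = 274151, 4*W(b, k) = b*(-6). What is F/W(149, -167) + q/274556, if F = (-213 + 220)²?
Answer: 95639009/122726532 ≈ 0.77929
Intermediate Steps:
F = 49 (F = 7² = 49)
W(b, k) = -3*b/2 (W(b, k) = (b*(-6))/4 = (-6*b)/4 = -3*b/2)
F/W(149, -167) + q/274556 = 49/((-3/2*149)) + 274151/274556 = 49/(-447/2) + 274151*(1/274556) = 49*(-2/447) + 274151/274556 = -98/447 + 274151/274556 = 95639009/122726532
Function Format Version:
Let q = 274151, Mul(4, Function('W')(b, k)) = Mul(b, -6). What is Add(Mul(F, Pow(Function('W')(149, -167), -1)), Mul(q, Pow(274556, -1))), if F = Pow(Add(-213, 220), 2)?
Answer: Rational(95639009, 122726532) ≈ 0.77929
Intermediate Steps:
F = 49 (F = Pow(7, 2) = 49)
Function('W')(b, k) = Mul(Rational(-3, 2), b) (Function('W')(b, k) = Mul(Rational(1, 4), Mul(b, -6)) = Mul(Rational(1, 4), Mul(-6, b)) = Mul(Rational(-3, 2), b))
Add(Mul(F, Pow(Function('W')(149, -167), -1)), Mul(q, Pow(274556, -1))) = Add(Mul(49, Pow(Mul(Rational(-3, 2), 149), -1)), Mul(274151, Pow(274556, -1))) = Add(Mul(49, Pow(Rational(-447, 2), -1)), Mul(274151, Rational(1, 274556))) = Add(Mul(49, Rational(-2, 447)), Rational(274151, 274556)) = Add(Rational(-98, 447), Rational(274151, 274556)) = Rational(95639009, 122726532)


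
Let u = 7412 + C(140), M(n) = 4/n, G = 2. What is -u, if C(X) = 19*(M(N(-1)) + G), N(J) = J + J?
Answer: -7412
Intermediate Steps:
N(J) = 2*J
C(X) = 0 (C(X) = 19*(4/((2*(-1))) + 2) = 19*(4/(-2) + 2) = 19*(4*(-½) + 2) = 19*(-2 + 2) = 19*0 = 0)
u = 7412 (u = 7412 + 0 = 7412)
-u = -1*7412 = -7412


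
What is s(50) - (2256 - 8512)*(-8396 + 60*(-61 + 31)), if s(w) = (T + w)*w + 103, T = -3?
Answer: -63783723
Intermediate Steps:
s(w) = 103 + w*(-3 + w) (s(w) = (-3 + w)*w + 103 = w*(-3 + w) + 103 = 103 + w*(-3 + w))
s(50) - (2256 - 8512)*(-8396 + 60*(-61 + 31)) = (103 + 50² - 3*50) - (2256 - 8512)*(-8396 + 60*(-61 + 31)) = (103 + 2500 - 150) - (-6256)*(-8396 + 60*(-30)) = 2453 - (-6256)*(-8396 - 1800) = 2453 - (-6256)*(-10196) = 2453 - 1*63786176 = 2453 - 63786176 = -63783723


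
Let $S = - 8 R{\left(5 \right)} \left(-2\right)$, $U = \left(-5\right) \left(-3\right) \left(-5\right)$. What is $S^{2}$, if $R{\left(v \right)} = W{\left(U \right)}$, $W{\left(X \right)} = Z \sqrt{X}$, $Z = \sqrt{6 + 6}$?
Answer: $-230400$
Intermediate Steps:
$Z = 2 \sqrt{3}$ ($Z = \sqrt{12} = 2 \sqrt{3} \approx 3.4641$)
$U = -75$ ($U = 15 \left(-5\right) = -75$)
$W{\left(X \right)} = 2 \sqrt{3} \sqrt{X}$
$R{\left(v \right)} = 30 i$ ($R{\left(v \right)} = 2 \sqrt{3} \sqrt{-75} = 2 \sqrt{3} \cdot 5 i \sqrt{3} = 30 i$)
$S = 480 i$ ($S = - 8 \cdot 30 i \left(-2\right) = - 240 i \left(-2\right) = 480 i \approx 480.0 i$)
$S^{2} = \left(480 i\right)^{2} = -230400$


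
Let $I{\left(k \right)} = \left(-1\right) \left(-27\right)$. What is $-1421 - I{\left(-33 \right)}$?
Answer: $-1448$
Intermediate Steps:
$I{\left(k \right)} = 27$
$-1421 - I{\left(-33 \right)} = -1421 - 27 = -1448$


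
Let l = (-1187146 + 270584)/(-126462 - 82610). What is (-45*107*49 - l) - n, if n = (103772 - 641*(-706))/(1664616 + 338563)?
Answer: -49406784400121387/209404319944 ≈ -2.3594e+5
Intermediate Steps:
l = 458281/104536 (l = -916562/(-209072) = -916562*(-1/209072) = 458281/104536 ≈ 4.3840)
n = 556318/2003179 (n = (103772 + 452546)/2003179 = 556318*(1/2003179) = 556318/2003179 ≈ 0.27772)
(-45*107*49 - l) - n = (-45*107*49 - 1*458281/104536) - 1*556318/2003179 = (-4815*49 - 458281/104536) - 556318/2003179 = (-235935 - 458281/104536) - 556318/2003179 = -24664159441/104536 - 556318/2003179 = -49406784400121387/209404319944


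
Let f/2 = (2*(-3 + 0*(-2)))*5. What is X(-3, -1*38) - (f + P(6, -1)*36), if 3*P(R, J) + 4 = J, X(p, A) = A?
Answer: 82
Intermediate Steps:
f = -60 (f = 2*((2*(-3 + 0*(-2)))*5) = 2*((2*(-3 + 0))*5) = 2*((2*(-3))*5) = 2*(-6*5) = 2*(-30) = -60)
P(R, J) = -4/3 + J/3
X(-3, -1*38) - (f + P(6, -1)*36) = -1*38 - (-60 + (-4/3 + (⅓)*(-1))*36) = -38 - (-60 + (-4/3 - ⅓)*36) = -38 - (-60 - 5/3*36) = -38 - (-60 - 60) = -38 - 1*(-120) = -38 + 120 = 82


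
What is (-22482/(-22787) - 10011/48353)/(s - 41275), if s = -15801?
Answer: -858951489/62887467532636 ≈ -1.3659e-5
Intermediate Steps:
(-22482/(-22787) - 10011/48353)/(s - 41275) = (-22482/(-22787) - 10011/48353)/(-15801 - 41275) = (-22482*(-1/22787) - 10011*1/48353)/(-57076) = (22482/22787 - 10011/48353)*(-1/57076) = (858951489/1101819811)*(-1/57076) = -858951489/62887467532636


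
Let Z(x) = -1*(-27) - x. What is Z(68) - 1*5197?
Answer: -5238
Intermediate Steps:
Z(x) = 27 - x
Z(68) - 1*5197 = (27 - 1*68) - 1*5197 = (27 - 68) - 5197 = -41 - 5197 = -5238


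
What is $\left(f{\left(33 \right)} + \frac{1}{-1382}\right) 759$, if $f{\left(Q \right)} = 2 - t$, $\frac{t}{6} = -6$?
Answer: $\frac{39858885}{1382} \approx 28841.0$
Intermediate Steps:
$t = -36$ ($t = 6 \left(-6\right) = -36$)
$f{\left(Q \right)} = 38$ ($f{\left(Q \right)} = 2 - -36 = 2 + 36 = 38$)
$\left(f{\left(33 \right)} + \frac{1}{-1382}\right) 759 = \left(38 + \frac{1}{-1382}\right) 759 = \left(38 - \frac{1}{1382}\right) 759 = \frac{52515}{1382} \cdot 759 = \frac{39858885}{1382}$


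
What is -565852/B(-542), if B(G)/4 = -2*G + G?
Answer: -141463/542 ≈ -261.00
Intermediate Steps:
B(G) = -4*G (B(G) = 4*(-2*G + G) = 4*(-G) = -4*G)
-565852/B(-542) = -565852/((-4*(-542))) = -565852/2168 = -565852*1/2168 = -141463/542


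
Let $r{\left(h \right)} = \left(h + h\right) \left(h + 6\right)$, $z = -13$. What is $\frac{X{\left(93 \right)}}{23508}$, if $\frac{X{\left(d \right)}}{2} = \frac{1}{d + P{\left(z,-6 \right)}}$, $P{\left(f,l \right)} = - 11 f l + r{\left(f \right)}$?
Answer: $- \frac{1}{6852582} \approx -1.4593 \cdot 10^{-7}$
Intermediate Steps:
$r{\left(h \right)} = 2 h \left(6 + h\right)$
$P{\left(f,l \right)} = - 11 f l + 2 f \left(6 + f\right)$
$X{\left(d \right)} = \frac{2}{-676 + d}$ ($X{\left(d \right)} = \frac{2}{d - 13 \left(12 - -66 + 2 \left(-13\right)\right)} = \frac{2}{d - 13 \left(12 + 66 - 26\right)} = \frac{2}{d - 676} = \frac{2}{-676 + d}$)
$\frac{X{\left(93 \right)}}{23508} = \frac{2 \frac{1}{-676 + 93}}{23508} = \frac{2}{-583} \cdot \frac{1}{23508} = 2 \left(- \frac{1}{583}\right) \frac{1}{23508} = \left(- \frac{2}{583}\right) \frac{1}{23508} = - \frac{1}{6852582}$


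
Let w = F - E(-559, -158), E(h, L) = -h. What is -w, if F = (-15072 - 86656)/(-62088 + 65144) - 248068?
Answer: 47494115/191 ≈ 2.4866e+5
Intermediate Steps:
F = -47387346/191 (F = -101728/3056 - 248068 = -101728*1/3056 - 248068 = -6358/191 - 248068 = -47387346/191 ≈ -2.4810e+5)
w = -47494115/191 (w = -47387346/191 - (-1)*(-559) = -47387346/191 - 1*559 = -47387346/191 - 559 = -47494115/191 ≈ -2.4866e+5)
-w = -1*(-47494115/191) = 47494115/191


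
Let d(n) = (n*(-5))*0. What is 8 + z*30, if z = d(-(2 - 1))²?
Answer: 8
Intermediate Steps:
d(n) = 0 (d(n) = -5*n*0 = 0)
z = 0 (z = 0² = 0)
8 + z*30 = 8 + 0*30 = 8 + 0 = 8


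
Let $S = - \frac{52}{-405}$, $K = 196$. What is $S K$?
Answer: $\frac{10192}{405} \approx 25.165$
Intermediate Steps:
$S = \frac{52}{405}$ ($S = \left(-52\right) \left(- \frac{1}{405}\right) = \frac{52}{405} \approx 0.1284$)
$S K = \frac{52}{405} \cdot 196 = \frac{10192}{405}$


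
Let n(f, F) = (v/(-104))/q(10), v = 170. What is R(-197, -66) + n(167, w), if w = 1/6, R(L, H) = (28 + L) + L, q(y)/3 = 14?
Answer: -799429/2184 ≈ -366.04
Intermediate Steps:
q(y) = 42 (q(y) = 3*14 = 42)
R(L, H) = 28 + 2*L
w = ⅙ ≈ 0.16667
n(f, F) = -85/2184 (n(f, F) = (170/(-104))/42 = (170*(-1/104))*(1/42) = -85/52*1/42 = -85/2184)
R(-197, -66) + n(167, w) = (28 + 2*(-197)) - 85/2184 = (28 - 394) - 85/2184 = -366 - 85/2184 = -799429/2184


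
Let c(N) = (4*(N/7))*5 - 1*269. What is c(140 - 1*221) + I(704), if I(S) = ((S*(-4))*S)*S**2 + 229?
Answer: -6877786146668/7 ≈ -9.8254e+11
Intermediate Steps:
I(S) = 229 - 4*S**4 (I(S) = ((-4*S)*S)*S**2 + 229 = (-4*S**2)*S**2 + 229 = -4*S**4 + 229 = 229 - 4*S**4)
c(N) = -269 + 20*N/7 (c(N) = (4*(N*(1/7)))*5 - 269 = (4*(N/7))*5 - 269 = (4*N/7)*5 - 269 = 20*N/7 - 269 = -269 + 20*N/7)
c(140 - 1*221) + I(704) = (-269 + 20*(140 - 1*221)/7) + (229 - 4*704**4) = (-269 + 20*(140 - 221)/7) + (229 - 4*245635219456) = (-269 + (20/7)*(-81)) + (229 - 982540877824) = (-269 - 1620/7) - 982540877595 = -3503/7 - 982540877595 = -6877786146668/7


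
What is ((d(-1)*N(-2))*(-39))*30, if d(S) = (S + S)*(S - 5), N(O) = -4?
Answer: 56160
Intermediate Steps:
d(S) = 2*S*(-5 + S) (d(S) = (2*S)*(-5 + S) = 2*S*(-5 + S))
((d(-1)*N(-2))*(-39))*30 = (((2*(-1)*(-5 - 1))*(-4))*(-39))*30 = (((2*(-1)*(-6))*(-4))*(-39))*30 = ((12*(-4))*(-39))*30 = -48*(-39)*30 = 1872*30 = 56160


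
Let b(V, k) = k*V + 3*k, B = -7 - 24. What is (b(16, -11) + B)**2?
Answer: 57600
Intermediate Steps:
B = -31
b(V, k) = 3*k + V*k (b(V, k) = V*k + 3*k = 3*k + V*k)
(b(16, -11) + B)**2 = (-11*(3 + 16) - 31)**2 = (-11*19 - 31)**2 = (-209 - 31)**2 = (-240)**2 = 57600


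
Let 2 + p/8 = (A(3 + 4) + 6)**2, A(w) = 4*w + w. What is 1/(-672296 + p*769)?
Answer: 1/9656912 ≈ 1.0355e-7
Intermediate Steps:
A(w) = 5*w
p = 13432 (p = -16 + 8*(5*(3 + 4) + 6)**2 = -16 + 8*(5*7 + 6)**2 = -16 + 8*(35 + 6)**2 = -16 + 8*41**2 = -16 + 8*1681 = -16 + 13448 = 13432)
1/(-672296 + p*769) = 1/(-672296 + 13432*769) = 1/(-672296 + 10329208) = 1/9656912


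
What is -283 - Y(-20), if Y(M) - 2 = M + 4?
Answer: -269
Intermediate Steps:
Y(M) = 6 + M (Y(M) = 2 + (M + 4) = 2 + (4 + M) = 6 + M)
-283 - Y(-20) = -283 - (6 - 20) = -283 - 1*(-14) = -283 + 14 = -269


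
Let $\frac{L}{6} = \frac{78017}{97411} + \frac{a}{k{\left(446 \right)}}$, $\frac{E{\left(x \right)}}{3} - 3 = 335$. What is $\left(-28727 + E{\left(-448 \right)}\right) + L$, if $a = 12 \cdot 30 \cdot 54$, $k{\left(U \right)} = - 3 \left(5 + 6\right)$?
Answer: $- \frac{33477252031}{1071521} \approx -31243.0$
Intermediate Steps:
$k{\left(U \right)} = -33$ ($k{\left(U \right)} = \left(-3\right) 11 = -33$)
$E{\left(x \right)} = 1014$ ($E{\left(x \right)} = 9 + 3 \cdot 335 = 9 + 1005 = 1014$)
$a = 19440$ ($a = 360 \cdot 54 = 19440$)
$L = - \frac{3782190558}{1071521}$ ($L = 6 \left(\frac{78017}{97411} + \frac{19440}{-33}\right) = 6 \left(78017 \cdot \frac{1}{97411} + 19440 \left(- \frac{1}{33}\right)\right) = 6 \left(\frac{78017}{97411} - \frac{6480}{11}\right) = 6 \left(- \frac{630365093}{1071521}\right) = - \frac{3782190558}{1071521} \approx -3529.7$)
$\left(-28727 + E{\left(-448 \right)}\right) + L = \left(-28727 + 1014\right) - \frac{3782190558}{1071521} = -27713 - \frac{3782190558}{1071521} = - \frac{33477252031}{1071521}$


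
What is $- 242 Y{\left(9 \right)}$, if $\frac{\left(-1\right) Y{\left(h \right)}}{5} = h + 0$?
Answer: $10890$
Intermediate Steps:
$Y{\left(h \right)} = - 5 h$ ($Y{\left(h \right)} = - 5 \left(h + 0\right) = - 5 h$)
$- 242 Y{\left(9 \right)} = - 242 \left(\left(-5\right) 9\right) = \left(-242\right) \left(-45\right) = 10890$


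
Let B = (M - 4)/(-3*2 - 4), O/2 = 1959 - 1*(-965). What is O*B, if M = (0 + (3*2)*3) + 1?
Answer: -8772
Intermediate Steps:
M = 19 (M = (0 + 6*3) + 1 = (0 + 18) + 1 = 18 + 1 = 19)
O = 5848 (O = 2*(1959 - 1*(-965)) = 2*(1959 + 965) = 2*2924 = 5848)
B = -3/2 (B = (19 - 4)/(-3*2 - 4) = 15/(-6 - 4) = 15/(-10) = 15*(-⅒) = -3/2 ≈ -1.5000)
O*B = 5848*(-3/2) = -8772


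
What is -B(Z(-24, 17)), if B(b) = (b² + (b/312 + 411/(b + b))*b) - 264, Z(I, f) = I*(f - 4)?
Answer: -195195/2 ≈ -97598.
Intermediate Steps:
Z(I, f) = I*(-4 + f)
B(b) = -264 + b² + b*(b/312 + 411/(2*b)) (B(b) = (b² + (b*(1/312) + 411/((2*b)))*b) - 264 = (b² + (b/312 + 411*(1/(2*b)))*b) - 264 = (b² + (b/312 + 411/(2*b))*b) - 264 = (b² + b*(b/312 + 411/(2*b))) - 264 = -264 + b² + b*(b/312 + 411/(2*b)))
-B(Z(-24, 17)) = -(-117/2 + 313*(-24*(-4 + 17))²/312) = -(-117/2 + 313*(-24*13)²/312) = -(-117/2 + (313/312)*(-312)²) = -(-117/2 + (313/312)*97344) = -(-117/2 + 97656) = -1*195195/2 = -195195/2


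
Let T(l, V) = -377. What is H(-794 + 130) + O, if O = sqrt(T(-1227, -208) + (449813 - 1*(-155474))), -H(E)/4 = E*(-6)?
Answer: -15936 + sqrt(604910) ≈ -15158.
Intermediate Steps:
H(E) = 24*E (H(E) = -4*E*(-6) = -(-24)*E = 24*E)
O = sqrt(604910) (O = sqrt(-377 + (449813 - 1*(-155474))) = sqrt(-377 + (449813 + 155474)) = sqrt(-377 + 605287) = sqrt(604910) ≈ 777.76)
H(-794 + 130) + O = 24*(-794 + 130) + sqrt(604910) = 24*(-664) + sqrt(604910) = -15936 + sqrt(604910)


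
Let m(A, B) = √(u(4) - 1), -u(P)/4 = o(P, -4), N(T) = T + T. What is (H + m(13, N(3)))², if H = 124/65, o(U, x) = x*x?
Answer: -259249/4225 + 248*I*√65/65 ≈ -61.361 + 30.761*I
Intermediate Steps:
o(U, x) = x²
N(T) = 2*T
u(P) = -64 (u(P) = -4*(-4)² = -4*16 = -64)
m(A, B) = I*√65 (m(A, B) = √(-64 - 1) = √(-65) = I*√65)
H = 124/65 (H = 124*(1/65) = 124/65 ≈ 1.9077)
(H + m(13, N(3)))² = (124/65 + I*√65)²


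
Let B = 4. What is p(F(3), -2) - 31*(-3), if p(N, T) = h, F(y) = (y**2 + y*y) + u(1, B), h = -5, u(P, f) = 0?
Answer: 88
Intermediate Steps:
F(y) = 2*y**2 (F(y) = (y**2 + y*y) + 0 = (y**2 + y**2) + 0 = 2*y**2 + 0 = 2*y**2)
p(N, T) = -5
p(F(3), -2) - 31*(-3) = -5 - 31*(-3) = -5 + 93 = 88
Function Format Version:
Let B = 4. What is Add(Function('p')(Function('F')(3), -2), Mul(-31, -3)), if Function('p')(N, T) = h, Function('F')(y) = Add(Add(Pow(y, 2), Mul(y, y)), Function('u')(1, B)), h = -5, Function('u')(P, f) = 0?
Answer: 88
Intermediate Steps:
Function('F')(y) = Mul(2, Pow(y, 2)) (Function('F')(y) = Add(Add(Pow(y, 2), Mul(y, y)), 0) = Add(Add(Pow(y, 2), Pow(y, 2)), 0) = Add(Mul(2, Pow(y, 2)), 0) = Mul(2, Pow(y, 2)))
Function('p')(N, T) = -5
Add(Function('p')(Function('F')(3), -2), Mul(-31, -3)) = Add(-5, Mul(-31, -3)) = Add(-5, 93) = 88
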